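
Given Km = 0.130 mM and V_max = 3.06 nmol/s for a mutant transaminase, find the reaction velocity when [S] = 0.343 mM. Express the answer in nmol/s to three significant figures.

2.22 nmol/s

v = Vmax·[S]/(Km + [S]) = 3.06 × 0.343 / (0.130 + 0.343)
  = 1.050 / 0.4730 = 2.22 nmol/s.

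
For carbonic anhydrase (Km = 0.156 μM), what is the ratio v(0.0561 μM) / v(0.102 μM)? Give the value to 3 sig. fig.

Since Vmax cancels, v₂/v₁ = [S]₂(Km+[S]₁) / [S]₁(Km+[S]₂).
= 0.0561×(0.156+0.102) / (0.102×(0.156+0.0561)) = 0.01447/0.02163 = 0.669.

0.669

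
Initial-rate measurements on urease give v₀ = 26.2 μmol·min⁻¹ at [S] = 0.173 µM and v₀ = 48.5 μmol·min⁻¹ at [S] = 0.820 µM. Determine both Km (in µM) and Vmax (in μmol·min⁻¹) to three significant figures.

Km = 0.242 µM; Vmax = 62.8 μmol·min⁻¹

From v = Vmax[S]/(Km+[S]), each point gives Vmax = v(Km+[S])/[S].
Equating: 26.2(Km+0.173)/0.173 = 48.5(Km+0.820)/0.820.
151.4·Km + 26.2 = 59.15·Km + 48.5, so (151.4 − 59.15)·Km = 48.5 − 26.2.
Km = 22.30/92.30 = 0.242 µM; then Vmax = 26.2(0.242+0.173)/0.173 = 62.8 μmol·min⁻¹.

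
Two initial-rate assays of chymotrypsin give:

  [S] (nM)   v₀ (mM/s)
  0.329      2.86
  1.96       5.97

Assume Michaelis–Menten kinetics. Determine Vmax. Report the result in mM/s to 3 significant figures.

7.65 mM/s

In reciprocal form, 1/v = (Km/Vmax)·(1/[S]) + 1/Vmax. The two points give (1/[S], 1/v) = (3.040, 0.3497) and (0.5102, 0.1675).
Slope = (0.3497 − 0.1675)/(3.040 − 0.5102) = 0.07201; intercept = 0.3497 − 0.07201×3.040 = 0.1308.
Vmax = 1/intercept = 7.65 mM/s; Km = slope × Vmax = 0.07201 × 7.65 = 0.551 nM.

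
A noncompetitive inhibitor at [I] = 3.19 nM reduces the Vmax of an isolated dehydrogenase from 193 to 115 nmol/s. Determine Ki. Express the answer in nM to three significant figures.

4.70 nM

Noncompetitive: Vmax,app = Vmax/α with α = 1 + [I]/Ki.
α = Vmax/Vmax,app = 193/115 = 1.678.
Since α = 1 + [I]/Ki, [I]/Ki = 1.678 − 1 = 0.6783 and Ki = 3.19/0.6783 = 4.70 nM.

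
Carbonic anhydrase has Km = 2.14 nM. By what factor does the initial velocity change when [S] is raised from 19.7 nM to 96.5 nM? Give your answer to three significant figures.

1.08

Since Vmax cancels, v₂/v₁ = [S]₂(Km+[S]₁) / [S]₁(Km+[S]₂).
= 96.5×(2.14+19.7) / (19.7×(2.14+96.5)) = 2108/1943 = 1.08.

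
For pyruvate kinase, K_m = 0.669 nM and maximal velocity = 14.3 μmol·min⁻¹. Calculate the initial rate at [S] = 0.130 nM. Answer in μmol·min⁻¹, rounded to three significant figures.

2.33 μmol·min⁻¹

[S]/(Km+[S]) = 0.130/0.7990 = 0.1627, the fractional saturation.
v = 0.1627 × Vmax = 0.1627 × 14.3 = 2.33 μmol·min⁻¹.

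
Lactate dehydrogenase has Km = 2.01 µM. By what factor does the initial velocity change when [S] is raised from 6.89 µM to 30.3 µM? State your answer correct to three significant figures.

Since Vmax cancels, v₂/v₁ = [S]₂(Km+[S]₁) / [S]₁(Km+[S]₂).
= 30.3×(2.01+6.89) / (6.89×(2.01+30.3)) = 269.7/222.6 = 1.21.

1.21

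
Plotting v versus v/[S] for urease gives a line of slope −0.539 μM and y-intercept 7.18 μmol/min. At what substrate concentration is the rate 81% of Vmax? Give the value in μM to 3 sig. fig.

The Eadie–Hofstee slope gives Km = 0.539 μM (slope = −Km).
v/Vmax = [S]/(Km+[S]) = 0.81 ⇒ [S] = Km·0.81/(1−0.81) = 0.539 × 4.263 = 2.30 μM.

2.30 μM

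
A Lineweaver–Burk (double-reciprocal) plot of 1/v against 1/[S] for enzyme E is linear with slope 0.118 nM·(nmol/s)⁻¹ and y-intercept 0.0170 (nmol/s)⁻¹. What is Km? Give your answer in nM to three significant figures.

6.94 nM

y-intercept = 1/Vmax ⇒ Vmax = 58.8 nmol/s; slope = Km/Vmax ⇒ Km = slope × Vmax.
Km = 0.118 × 58.8 = 6.94 nM.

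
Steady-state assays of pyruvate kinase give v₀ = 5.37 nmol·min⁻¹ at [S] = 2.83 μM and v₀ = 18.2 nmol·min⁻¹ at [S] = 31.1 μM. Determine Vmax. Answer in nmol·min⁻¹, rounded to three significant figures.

In reciprocal form, 1/v = (Km/Vmax)·(1/[S]) + 1/Vmax. The two points give (1/[S], 1/v) = (0.3534, 0.1862) and (0.03215, 0.05495).
Slope = (0.1862 − 0.05495)/(0.3534 − 0.03215) = 0.4087; intercept = 0.1862 − 0.4087×0.3534 = 0.04180.
Vmax = 1/intercept = 23.9 nmol·min⁻¹; Km = slope × Vmax = 0.4087 × 23.9 = 9.78 μM.

23.9 nmol·min⁻¹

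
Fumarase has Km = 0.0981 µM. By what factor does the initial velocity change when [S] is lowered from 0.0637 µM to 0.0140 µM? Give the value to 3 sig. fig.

The fractional saturations are [S]/(Km+[S]) = 0.0637/0.1618 = 0.3937 and 0.0140/0.1121 = 0.1249.
v₂/v₁ is just their ratio: 0.1249/0.3937 = 0.317.

0.317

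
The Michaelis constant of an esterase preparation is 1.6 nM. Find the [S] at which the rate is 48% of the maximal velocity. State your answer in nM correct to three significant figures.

v/Vmax = [S]/(Km+[S]) = 0.48, so [S] = Km·0.48/(1 − 0.48) = 1.6 × 0.9231.
[S] = 1.48 nM.

1.48 nM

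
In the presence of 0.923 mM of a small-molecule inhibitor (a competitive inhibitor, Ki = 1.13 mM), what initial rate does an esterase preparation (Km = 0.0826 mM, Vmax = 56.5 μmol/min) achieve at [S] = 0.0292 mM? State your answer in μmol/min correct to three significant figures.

With α = 1 + [I]/Ki = 1 + 0.923/1.13 = 1.817, the competitive rate law is v = Vmax[S] / (αKm + [S]).
v = 56.5×0.0292 / (1.817×0.0826 + 0.0292) = 1.650/0.1793 = 9.20 μmol/min.

9.20 μmol/min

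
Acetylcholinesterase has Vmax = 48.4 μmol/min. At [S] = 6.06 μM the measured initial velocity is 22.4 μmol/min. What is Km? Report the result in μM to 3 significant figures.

7.03 μM

v/Vmax = 22.4/48.4 = 0.4628 = [S]/(Km+[S]).
So Km + [S] = [S]/0.4628 = 13.09 μM, giving Km = 13.09 − 6.06 = 7.03 μM.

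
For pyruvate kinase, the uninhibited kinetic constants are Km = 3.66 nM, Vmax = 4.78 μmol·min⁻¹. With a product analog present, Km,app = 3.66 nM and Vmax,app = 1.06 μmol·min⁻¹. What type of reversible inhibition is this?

Vmax decreases (4.78 → 1.06 μmol·min⁻¹) while Km is unchanged — pure noncompetitive inhibition.

noncompetitive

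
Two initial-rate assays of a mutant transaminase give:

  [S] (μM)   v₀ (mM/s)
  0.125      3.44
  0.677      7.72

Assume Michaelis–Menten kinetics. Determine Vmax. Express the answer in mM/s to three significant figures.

In reciprocal form, 1/v = (Km/Vmax)·(1/[S]) + 1/Vmax. The two points give (1/[S], 1/v) = (8.000, 0.2907) and (1.477, 0.1295).
Slope = (0.2907 − 0.1295)/(8.000 − 1.477) = 0.02471; intercept = 0.2907 − 0.02471×8.000 = 0.09304.
Vmax = 1/intercept = 10.7 mM/s; Km = slope × Vmax = 0.02471 × 10.7 = 0.266 μM.

10.7 mM/s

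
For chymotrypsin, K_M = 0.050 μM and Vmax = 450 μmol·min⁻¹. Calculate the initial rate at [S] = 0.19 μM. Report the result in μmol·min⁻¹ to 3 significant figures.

[S]/(Km+[S]) = 0.19/0.2400 = 0.7917, the fractional saturation.
v = 0.7917 × Vmax = 0.7917 × 450 = 356 μmol·min⁻¹.

356 μmol·min⁻¹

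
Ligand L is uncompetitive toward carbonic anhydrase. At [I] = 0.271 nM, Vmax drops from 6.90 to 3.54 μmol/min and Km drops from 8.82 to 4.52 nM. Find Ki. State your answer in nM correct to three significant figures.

0.286 nM

Uncompetitive: Vmax,app = Vmax/α (and Km,app = Km/α) with α = 1 + [I]/Ki.
α = Vmax/Vmax,app = 6.90/3.54 = 1.949.
Ki = [I]/(α − 1) = 0.271/0.9492 = 0.286 nM.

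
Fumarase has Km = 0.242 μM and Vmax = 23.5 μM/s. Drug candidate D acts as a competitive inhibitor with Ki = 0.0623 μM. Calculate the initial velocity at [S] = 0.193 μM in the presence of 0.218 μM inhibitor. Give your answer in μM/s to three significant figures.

With α = 1 + [I]/Ki = 1 + 0.218/0.0623 = 4.499, the competitive rate law is v = Vmax[S] / (αKm + [S]).
v = 23.5×0.193 / (4.499×0.242 + 0.193) = 4.536/1.282 = 3.54 μM/s.

3.54 μM/s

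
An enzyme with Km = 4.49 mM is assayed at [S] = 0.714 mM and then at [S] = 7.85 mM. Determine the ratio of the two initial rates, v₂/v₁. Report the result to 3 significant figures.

4.64

Since Vmax cancels, v₂/v₁ = [S]₂(Km+[S]₁) / [S]₁(Km+[S]₂).
= 7.85×(4.49+0.714) / (0.714×(4.49+7.85)) = 40.85/8.811 = 4.64.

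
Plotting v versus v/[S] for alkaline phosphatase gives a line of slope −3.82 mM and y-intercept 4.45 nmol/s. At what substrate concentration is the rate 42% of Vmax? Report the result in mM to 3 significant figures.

2.77 mM

The Eadie–Hofstee slope gives Km = 3.82 mM (slope = −Km).
v/Vmax = [S]/(Km+[S]) = 0.42 ⇒ [S] = Km·0.42/(1−0.42) = 3.82 × 0.7241 = 2.77 mM.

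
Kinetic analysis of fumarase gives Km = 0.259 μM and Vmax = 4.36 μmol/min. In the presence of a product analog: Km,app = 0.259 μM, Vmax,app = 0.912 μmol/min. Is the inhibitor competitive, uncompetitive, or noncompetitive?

Vmax decreases (4.36 → 0.912 μmol/min) while Km is unchanged — pure noncompetitive inhibition.

noncompetitive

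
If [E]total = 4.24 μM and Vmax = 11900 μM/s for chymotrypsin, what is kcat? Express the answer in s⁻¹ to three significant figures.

kcat = Vmax/[E]total = 11900 μM/s / 4.24 μM = 2810 s⁻¹.

2810 s⁻¹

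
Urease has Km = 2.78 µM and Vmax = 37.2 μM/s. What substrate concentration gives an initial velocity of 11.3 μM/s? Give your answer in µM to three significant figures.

1.21 µM

Rearranging v = Vmax[S]/(Km+[S]) gives [S] = Km·v/(Vmax − v).
[S] = 2.78 × 11.3 / (37.2 − 11.3) = 31.41/25.90 = 1.21 µM.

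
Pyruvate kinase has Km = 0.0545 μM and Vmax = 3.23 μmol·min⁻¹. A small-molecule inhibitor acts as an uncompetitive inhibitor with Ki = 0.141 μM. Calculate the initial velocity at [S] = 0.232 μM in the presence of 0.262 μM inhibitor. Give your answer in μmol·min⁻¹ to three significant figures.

1.04 μmol·min⁻¹

With α = 1 + [I]/Ki = 1 + 0.262/0.141 = 2.858, the uncompetitive rate law is v = (Vmax/α)·[S] / (Km/α + [S]).
v = (3.23/2.858)×0.232 / (0.0545/2.858 + 0.232) = 0.2622/0.2511 = 1.04 μmol·min⁻¹.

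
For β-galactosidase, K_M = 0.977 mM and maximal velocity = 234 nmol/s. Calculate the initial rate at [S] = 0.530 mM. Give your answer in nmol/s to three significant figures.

[S]/(Km+[S]) = 0.530/1.507 = 0.3517, the fractional saturation.
v = 0.3517 × Vmax = 0.3517 × 234 = 82.3 nmol/s.

82.3 nmol/s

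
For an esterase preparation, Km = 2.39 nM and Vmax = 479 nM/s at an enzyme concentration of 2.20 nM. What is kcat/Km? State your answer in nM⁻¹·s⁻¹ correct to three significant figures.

91.1 nM⁻¹·s⁻¹

kcat = Vmax/[E]total = 479/2.20 = 218 s⁻¹.
kcat/Km = 218/2.39 = 91.1 nM⁻¹·s⁻¹.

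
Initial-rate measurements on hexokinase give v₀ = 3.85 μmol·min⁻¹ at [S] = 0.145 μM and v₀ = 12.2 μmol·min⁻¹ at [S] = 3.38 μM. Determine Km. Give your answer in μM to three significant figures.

0.364 μM

In reciprocal form, 1/v = (Km/Vmax)·(1/[S]) + 1/Vmax. The two points give (1/[S], 1/v) = (6.897, 0.2597) and (0.2959, 0.08197).
Slope = (0.2597 − 0.08197)/(6.897 − 0.2959) = 0.02693; intercept = 0.2597 − 0.02693×6.897 = 0.07400.
Vmax = 1/intercept = 13.5 μmol·min⁻¹; Km = slope × Vmax = 0.02693 × 13.5 = 0.364 μM.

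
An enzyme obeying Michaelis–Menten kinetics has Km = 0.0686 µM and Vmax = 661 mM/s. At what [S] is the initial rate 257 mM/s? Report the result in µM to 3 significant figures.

0.0436 µM

The required fractional saturation is v/Vmax = 257/661 = 0.3888.
Then [S]/(Km+[S]) = 0.3888 ⇒ [S] = 0.0686 × 0.3888/(1 − 0.3888) = 0.0436 µM.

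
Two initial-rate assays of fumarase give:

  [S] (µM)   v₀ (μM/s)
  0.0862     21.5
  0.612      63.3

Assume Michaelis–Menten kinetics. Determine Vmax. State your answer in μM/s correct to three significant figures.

92.9 μM/s

In reciprocal form, 1/v = (Km/Vmax)·(1/[S]) + 1/Vmax. The two points give (1/[S], 1/v) = (11.60, 0.04651) and (1.634, 0.01580).
Slope = (0.04651 − 0.01580)/(11.60 − 1.634) = 0.003082; intercept = 0.04651 − 0.003082×11.60 = 0.01076.
Vmax = 1/intercept = 92.9 μM/s; Km = slope × Vmax = 0.003082 × 92.9 = 0.286 µM.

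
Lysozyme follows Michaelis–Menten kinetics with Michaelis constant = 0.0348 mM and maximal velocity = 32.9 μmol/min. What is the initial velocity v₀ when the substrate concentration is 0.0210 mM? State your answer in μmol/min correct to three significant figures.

12.4 μmol/min

[S]/(Km+[S]) = 0.0210/0.05580 = 0.3763, the fractional saturation.
v = 0.3763 × Vmax = 0.3763 × 32.9 = 12.4 μmol/min.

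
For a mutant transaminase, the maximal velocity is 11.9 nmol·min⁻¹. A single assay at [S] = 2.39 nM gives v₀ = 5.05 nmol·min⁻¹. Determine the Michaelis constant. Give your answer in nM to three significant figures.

3.24 nM

From v = Vmax[S]/(Km+[S]), Km = [S](Vmax − v)/v.
Km = 2.39 × (11.9 − 5.05) / 5.05 = 16.37/5.05 = 3.24 nM.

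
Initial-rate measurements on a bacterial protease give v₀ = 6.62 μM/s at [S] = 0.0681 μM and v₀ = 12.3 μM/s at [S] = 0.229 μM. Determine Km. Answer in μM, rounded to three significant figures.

0.131 μM

In reciprocal form, 1/v = (Km/Vmax)·(1/[S]) + 1/Vmax. The two points give (1/[S], 1/v) = (14.68, 0.1511) and (4.367, 0.08130).
Slope = (0.1511 − 0.08130)/(14.68 − 4.367) = 0.006761; intercept = 0.1511 − 0.006761×14.68 = 0.05178.
Vmax = 1/intercept = 19.3 μM/s; Km = slope × Vmax = 0.006761 × 19.3 = 0.131 μM.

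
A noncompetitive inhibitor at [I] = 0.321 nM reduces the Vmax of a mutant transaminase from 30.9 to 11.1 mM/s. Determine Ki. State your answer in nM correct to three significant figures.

0.180 nM

Noncompetitive: Vmax,app = Vmax/α with α = 1 + [I]/Ki.
α = Vmax/Vmax,app = 30.9/11.1 = 2.784.
Ki = [I]/(α − 1) = 0.321/1.784 = 0.180 nM.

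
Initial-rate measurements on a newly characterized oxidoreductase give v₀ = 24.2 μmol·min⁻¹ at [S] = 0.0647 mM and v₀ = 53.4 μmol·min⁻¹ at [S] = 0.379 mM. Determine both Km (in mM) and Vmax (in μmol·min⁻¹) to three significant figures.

Km = 0.125 mM; Vmax = 71.0 μmol·min⁻¹

From v = Vmax[S]/(Km+[S]), each point gives Vmax = v(Km+[S])/[S].
Equating: 24.2(Km+0.0647)/0.0647 = 53.4(Km+0.379)/0.379.
374.0·Km + 24.2 = 140.9·Km + 53.4, so (374.0 − 140.9)·Km = 53.4 − 24.2.
Km = 29.20/233.1 = 0.125 mM; then Vmax = 24.2(0.125+0.0647)/0.0647 = 71.0 μmol·min⁻¹.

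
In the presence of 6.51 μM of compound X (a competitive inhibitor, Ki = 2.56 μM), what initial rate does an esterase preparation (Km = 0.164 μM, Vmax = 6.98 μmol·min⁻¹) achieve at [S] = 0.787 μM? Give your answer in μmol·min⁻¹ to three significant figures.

With α = 1 + [I]/Ki = 1 + 6.51/2.56 = 3.543, the competitive rate law is v = Vmax[S] / (αKm + [S]).
v = 6.98×0.787 / (3.543×0.164 + 0.787) = 5.493/1.368 = 4.02 μmol·min⁻¹.

4.02 μmol·min⁻¹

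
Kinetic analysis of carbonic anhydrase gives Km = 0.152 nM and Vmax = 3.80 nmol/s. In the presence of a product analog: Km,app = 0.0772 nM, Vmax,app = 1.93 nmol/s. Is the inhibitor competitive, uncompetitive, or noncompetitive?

Both Km and Vmax decrease by the same factor (~1.97-fold) — characteristic of uncompetitive inhibition.

uncompetitive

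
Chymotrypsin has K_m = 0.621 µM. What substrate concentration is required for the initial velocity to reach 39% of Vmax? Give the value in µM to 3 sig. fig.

0.397 µM

v/Vmax = [S]/(Km+[S]) = 0.39, so [S] = Km·0.39/(1 − 0.39) = 0.621 × 0.6393.
[S] = 0.397 µM.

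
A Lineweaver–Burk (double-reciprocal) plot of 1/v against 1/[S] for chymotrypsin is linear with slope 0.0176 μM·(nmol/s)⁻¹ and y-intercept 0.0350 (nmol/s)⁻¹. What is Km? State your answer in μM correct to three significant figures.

y-intercept = 1/Vmax ⇒ Vmax = 28.6 nmol/s; slope = Km/Vmax ⇒ Km = slope × Vmax.
Km = 0.0176 × 28.6 = 0.503 μM.

0.503 μM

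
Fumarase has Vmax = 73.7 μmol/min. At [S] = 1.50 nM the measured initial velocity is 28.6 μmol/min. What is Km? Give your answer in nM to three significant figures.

From v = Vmax[S]/(Km+[S]), Km = [S](Vmax − v)/v.
Km = 1.50 × (73.7 − 28.6) / 28.6 = 67.65/28.6 = 2.37 nM.

2.37 nM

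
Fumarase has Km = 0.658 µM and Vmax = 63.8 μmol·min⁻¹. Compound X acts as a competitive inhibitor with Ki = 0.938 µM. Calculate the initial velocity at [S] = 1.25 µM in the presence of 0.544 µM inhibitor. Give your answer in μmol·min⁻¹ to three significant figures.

α = 1 + [I]/Ki = 1 + 0.544/0.938 = 1.580.
For a competitive inhibitor, Vmax is unchanged and the apparent Km becomes α·Km: Km,app = 1.04 µM, Vmax,app = 63.8 μmol·min⁻¹.
v = Vmax,app·[S]/(Km,app + [S]) = 63.8 × 1.25/(1.04 + 1.25) = 34.8 μmol·min⁻¹.

34.8 μmol·min⁻¹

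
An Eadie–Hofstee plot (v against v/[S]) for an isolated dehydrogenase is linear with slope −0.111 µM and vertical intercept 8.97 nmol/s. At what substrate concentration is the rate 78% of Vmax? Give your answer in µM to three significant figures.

The Eadie–Hofstee slope gives Km = 0.111 µM (slope = −Km).
v/Vmax = [S]/(Km+[S]) = 0.78 ⇒ [S] = Km·0.78/(1−0.78) = 0.111 × 3.545 = 0.394 µM.

0.394 µM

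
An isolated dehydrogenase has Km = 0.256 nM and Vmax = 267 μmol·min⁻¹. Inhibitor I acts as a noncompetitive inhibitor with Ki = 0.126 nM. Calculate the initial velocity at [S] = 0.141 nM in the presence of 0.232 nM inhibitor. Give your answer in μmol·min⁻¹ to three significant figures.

α = 1 + [I]/Ki = 1 + 0.232/0.126 = 2.841.
For a noncompetitive inhibitor, Vmax is reduced to Vmax/α while Km is unchanged: Km,app = 0.256 nM, Vmax,app = 94.0 μmol·min⁻¹.
v = Vmax,app·[S]/(Km,app + [S]) = 94.0 × 0.141/(0.256 + 0.141) = 33.4 μmol·min⁻¹.

33.4 μmol·min⁻¹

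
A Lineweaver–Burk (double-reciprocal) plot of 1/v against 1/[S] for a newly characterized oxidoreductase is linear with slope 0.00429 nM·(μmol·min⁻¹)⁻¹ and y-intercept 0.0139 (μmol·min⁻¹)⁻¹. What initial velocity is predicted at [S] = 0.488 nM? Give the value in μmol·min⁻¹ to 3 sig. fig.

44.1 μmol·min⁻¹

The y-intercept is 1/Vmax, so Vmax = 1/0.0139 = 71.9 μmol·min⁻¹.
The slope is Km/Vmax, so Km = 0.00429 × 71.9 = 0.309 nM.
Then v = 71.9 × 0.488/(0.309 + 0.488) = 44.1 μmol·min⁻¹.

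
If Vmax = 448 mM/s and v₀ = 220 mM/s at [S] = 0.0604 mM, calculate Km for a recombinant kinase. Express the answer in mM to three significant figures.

0.0626 mM

v/Vmax = 220/448 = 0.4911 = [S]/(Km+[S]).
So Km + [S] = [S]/0.4911 = 0.1230 mM, giving Km = 0.1230 − 0.0604 = 0.0626 mM.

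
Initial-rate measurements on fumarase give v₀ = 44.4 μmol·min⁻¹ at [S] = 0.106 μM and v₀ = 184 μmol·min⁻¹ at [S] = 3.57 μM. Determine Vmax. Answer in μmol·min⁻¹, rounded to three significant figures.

In reciprocal form, 1/v = (Km/Vmax)·(1/[S]) + 1/Vmax. The two points give (1/[S], 1/v) = (9.434, 0.02252) and (0.2801, 0.005435).
Slope = (0.02252 − 0.005435)/(9.434 − 0.2801) = 0.001867; intercept = 0.02252 − 0.001867×9.434 = 0.004912.
Vmax = 1/intercept = 204 μmol·min⁻¹; Km = slope × Vmax = 0.001867 × 204 = 0.380 μM.

204 μmol·min⁻¹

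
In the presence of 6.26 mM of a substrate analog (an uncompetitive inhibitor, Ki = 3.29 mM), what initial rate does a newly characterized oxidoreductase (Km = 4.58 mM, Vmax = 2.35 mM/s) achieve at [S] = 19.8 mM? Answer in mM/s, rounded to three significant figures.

0.750 mM/s

With α = 1 + [I]/Ki = 1 + 6.26/3.29 = 2.903, the uncompetitive rate law is v = (Vmax/α)·[S] / (Km/α + [S]).
v = (2.35/2.903)×19.8 / (4.58/2.903 + 19.8) = 16.03/21.38 = 0.750 mM/s.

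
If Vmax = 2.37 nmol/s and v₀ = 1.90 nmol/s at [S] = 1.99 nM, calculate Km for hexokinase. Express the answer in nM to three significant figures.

0.492 nM

v/Vmax = 1.90/2.37 = 0.8017 = [S]/(Km+[S]).
So Km + [S] = [S]/0.8017 = 2.482 nM, giving Km = 2.482 − 1.99 = 0.492 nM.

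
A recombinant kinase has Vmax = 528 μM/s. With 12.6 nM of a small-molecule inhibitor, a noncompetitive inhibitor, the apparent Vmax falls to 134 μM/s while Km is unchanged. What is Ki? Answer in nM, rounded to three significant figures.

Noncompetitive: Vmax,app = Vmax/α with α = 1 + [I]/Ki.
α = Vmax/Vmax,app = 528/134 = 3.940.
Since α = 1 + [I]/Ki, [I]/Ki = 3.940 − 1 = 2.940 and Ki = 12.6/2.940 = 4.29 nM.

4.29 nM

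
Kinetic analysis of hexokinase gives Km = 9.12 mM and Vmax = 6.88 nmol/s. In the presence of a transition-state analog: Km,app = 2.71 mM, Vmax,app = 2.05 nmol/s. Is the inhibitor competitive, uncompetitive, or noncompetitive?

Both Km and Vmax decrease by the same factor (~3.36-fold) — characteristic of uncompetitive inhibition.

uncompetitive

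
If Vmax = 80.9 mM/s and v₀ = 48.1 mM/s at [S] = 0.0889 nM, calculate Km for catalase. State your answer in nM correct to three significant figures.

v/Vmax = 48.1/80.9 = 0.5946 = [S]/(Km+[S]).
So Km + [S] = [S]/0.5946 = 0.1495 nM, giving Km = 0.1495 − 0.0889 = 0.0606 nM.

0.0606 nM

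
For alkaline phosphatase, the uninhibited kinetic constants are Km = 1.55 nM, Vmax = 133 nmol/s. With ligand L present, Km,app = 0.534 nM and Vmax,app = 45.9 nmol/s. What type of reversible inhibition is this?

uncompetitive

Both Km and Vmax decrease by the same factor (~2.90-fold) — characteristic of uncompetitive inhibition.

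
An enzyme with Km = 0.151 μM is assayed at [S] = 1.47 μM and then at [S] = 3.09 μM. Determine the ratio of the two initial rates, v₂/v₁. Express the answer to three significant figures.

The fractional saturations are [S]/(Km+[S]) = 1.47/1.621 = 0.9068 and 3.09/3.241 = 0.9534.
v₂/v₁ is just their ratio: 0.9534/0.9068 = 1.05.

1.05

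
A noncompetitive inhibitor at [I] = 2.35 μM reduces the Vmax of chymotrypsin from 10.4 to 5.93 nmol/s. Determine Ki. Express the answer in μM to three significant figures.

Noncompetitive: Vmax,app = Vmax/α with α = 1 + [I]/Ki.
α = Vmax/Vmax,app = 10.4/5.93 = 1.754.
Ki = [I]/(α − 1) = 2.35/0.7538 = 3.12 μM.

3.12 μM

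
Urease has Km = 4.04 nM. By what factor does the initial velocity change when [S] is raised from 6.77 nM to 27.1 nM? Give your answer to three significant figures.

1.39

The fractional saturations are [S]/(Km+[S]) = 6.77/10.81 = 0.6263 and 27.1/31.14 = 0.8703.
v₂/v₁ is just their ratio: 0.8703/0.6263 = 1.39.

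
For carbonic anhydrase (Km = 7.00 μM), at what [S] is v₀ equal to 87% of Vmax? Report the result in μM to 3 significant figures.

v/Vmax = [S]/(Km+[S]) = 0.87, so [S] = Km·0.87/(1 − 0.87) = 7.00 × 6.692.
[S] = 46.8 μM.

46.8 μM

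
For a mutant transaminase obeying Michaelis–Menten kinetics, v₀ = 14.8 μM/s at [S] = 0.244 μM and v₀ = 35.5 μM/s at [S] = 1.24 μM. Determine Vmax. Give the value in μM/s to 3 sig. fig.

54.0 μM/s

From v = Vmax[S]/(Km+[S]), each point gives Vmax = v(Km+[S])/[S].
Equating: 14.8(Km+0.244)/0.244 = 35.5(Km+1.24)/1.24.
60.66·Km + 14.8 = 28.63·Km + 35.5, so (60.66 − 28.63)·Km = 35.5 − 14.8.
Km = 20.70/32.03 = 0.646 μM; then Vmax = 14.8(0.646+0.244)/0.244 = 54.0 μM/s.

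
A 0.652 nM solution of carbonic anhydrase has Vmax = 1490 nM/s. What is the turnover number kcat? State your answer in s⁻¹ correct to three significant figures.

2290 s⁻¹

kcat = Vmax/[E]total = 1490 nM/s / 0.652 nM = 2290 s⁻¹.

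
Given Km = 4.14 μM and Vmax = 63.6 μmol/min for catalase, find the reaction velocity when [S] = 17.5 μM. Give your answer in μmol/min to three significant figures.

v = Vmax·[S]/(Km + [S]) = 63.6 × 17.5 / (4.14 + 17.5)
  = 1113 / 21.64 = 51.4 μmol/min.

51.4 μmol/min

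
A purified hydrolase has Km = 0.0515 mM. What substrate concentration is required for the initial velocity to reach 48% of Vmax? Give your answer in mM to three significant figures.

v/Vmax = [S]/(Km+[S]) = 0.48, so [S] = Km·0.48/(1 − 0.48) = 0.0515 × 0.9231.
[S] = 0.0475 mM.

0.0475 mM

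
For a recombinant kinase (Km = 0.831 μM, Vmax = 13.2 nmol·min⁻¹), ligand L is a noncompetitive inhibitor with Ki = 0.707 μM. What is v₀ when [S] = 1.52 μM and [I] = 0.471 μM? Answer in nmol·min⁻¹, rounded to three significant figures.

5.12 nmol·min⁻¹

α = 1 + [I]/Ki = 1 + 0.471/0.707 = 1.666.
For a noncompetitive inhibitor, Vmax is reduced to Vmax/α while Km is unchanged: Km,app = 0.831 μM, Vmax,app = 7.92 nmol·min⁻¹.
v = Vmax,app·[S]/(Km,app + [S]) = 7.92 × 1.52/(0.831 + 1.52) = 5.12 nmol·min⁻¹.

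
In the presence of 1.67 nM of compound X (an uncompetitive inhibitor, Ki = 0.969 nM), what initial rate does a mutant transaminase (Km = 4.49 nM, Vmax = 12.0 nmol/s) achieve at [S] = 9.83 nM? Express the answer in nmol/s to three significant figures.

α = 1 + [I]/Ki = 1 + 1.67/0.969 = 2.723.
For an uncompetitive inhibitor, both parameters are divided by α, giving Vmax/α and Km/α: Km,app = 1.65 nM, Vmax,app = 4.41 nmol/s.
v = Vmax,app·[S]/(Km,app + [S]) = 4.41 × 9.83/(1.65 + 9.83) = 3.77 nmol/s.

3.77 nmol/s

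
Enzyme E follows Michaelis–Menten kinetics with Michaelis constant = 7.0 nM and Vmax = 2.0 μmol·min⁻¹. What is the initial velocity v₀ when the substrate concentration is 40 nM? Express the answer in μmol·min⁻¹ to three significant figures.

[S]/(Km+[S]) = 40/47.00 = 0.8511, the fractional saturation.
v = 0.8511 × Vmax = 0.8511 × 2.0 = 1.70 μmol·min⁻¹.

1.70 μmol·min⁻¹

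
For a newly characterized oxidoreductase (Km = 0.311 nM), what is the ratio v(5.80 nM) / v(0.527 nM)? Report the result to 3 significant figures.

Since Vmax cancels, v₂/v₁ = [S]₂(Km+[S]₁) / [S]₁(Km+[S]₂).
= 5.80×(0.311+0.527) / (0.527×(0.311+5.80)) = 4.860/3.220 = 1.51.

1.51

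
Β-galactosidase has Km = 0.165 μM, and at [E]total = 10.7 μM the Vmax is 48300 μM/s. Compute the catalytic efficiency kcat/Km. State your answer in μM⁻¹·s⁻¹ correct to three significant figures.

kcat = Vmax/[E]total = 48300/10.7 = 4510 s⁻¹.
kcat/Km = 4510/0.165 = 27400 μM⁻¹·s⁻¹.

27400 μM⁻¹·s⁻¹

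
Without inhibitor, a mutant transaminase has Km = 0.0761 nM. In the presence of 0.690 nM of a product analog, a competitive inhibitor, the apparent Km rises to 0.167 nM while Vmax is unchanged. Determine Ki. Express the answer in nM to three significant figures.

Competitive: Km,app = α·Km with α = 1 + [I]/Ki.
α = Km,app/Km = 0.167/0.0761 = 2.194.
Ki = [I]/(α − 1) = 0.690/1.194 = 0.578 nM.

0.578 nM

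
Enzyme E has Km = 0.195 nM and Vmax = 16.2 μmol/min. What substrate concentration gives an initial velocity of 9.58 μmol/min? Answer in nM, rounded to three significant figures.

Rearranging v = Vmax[S]/(Km+[S]) gives [S] = Km·v/(Vmax − v).
[S] = 0.195 × 9.58 / (16.2 − 9.58) = 1.868/6.620 = 0.282 nM.

0.282 nM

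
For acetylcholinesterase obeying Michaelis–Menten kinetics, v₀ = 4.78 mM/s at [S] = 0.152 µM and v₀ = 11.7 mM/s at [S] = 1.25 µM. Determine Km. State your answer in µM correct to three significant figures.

In reciprocal form, 1/v = (Km/Vmax)·(1/[S]) + 1/Vmax. The two points give (1/[S], 1/v) = (6.579, 0.2092) and (0.8000, 0.08547).
Slope = (0.2092 − 0.08547)/(6.579 − 0.8000) = 0.02141; intercept = 0.2092 − 0.02141×6.579 = 0.06834.
Vmax = 1/intercept = 14.6 mM/s; Km = slope × Vmax = 0.02141 × 14.6 = 0.313 µM.

0.313 µM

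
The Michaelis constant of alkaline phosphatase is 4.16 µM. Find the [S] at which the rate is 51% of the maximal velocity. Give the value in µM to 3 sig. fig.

4.33 µM

v/Vmax = [S]/(Km+[S]) = 0.51, so [S] = Km·0.51/(1 − 0.51) = 4.16 × 1.041.
[S] = 4.33 µM.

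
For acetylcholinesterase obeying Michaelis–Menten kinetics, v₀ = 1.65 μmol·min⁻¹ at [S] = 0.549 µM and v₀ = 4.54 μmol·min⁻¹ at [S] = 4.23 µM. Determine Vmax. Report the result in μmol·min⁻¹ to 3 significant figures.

6.15 μmol·min⁻¹

From v = Vmax[S]/(Km+[S]), each point gives Vmax = v(Km+[S])/[S].
Equating: 1.65(Km+0.549)/0.549 = 4.54(Km+4.23)/4.23.
3.005·Km + 1.65 = 1.073·Km + 4.54, so (3.005 − 1.073)·Km = 4.54 − 1.65.
Km = 2.890/1.932 = 1.50 µM; then Vmax = 1.65(1.50+0.549)/0.549 = 6.15 μmol·min⁻¹.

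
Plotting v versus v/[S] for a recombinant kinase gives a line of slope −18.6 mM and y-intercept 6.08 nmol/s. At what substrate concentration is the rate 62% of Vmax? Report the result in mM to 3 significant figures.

The Eadie–Hofstee slope gives Km = 18.6 mM (slope = −Km).
v/Vmax = [S]/(Km+[S]) = 0.62 ⇒ [S] = Km·0.62/(1−0.62) = 18.6 × 1.632 = 30.3 mM.

30.3 mM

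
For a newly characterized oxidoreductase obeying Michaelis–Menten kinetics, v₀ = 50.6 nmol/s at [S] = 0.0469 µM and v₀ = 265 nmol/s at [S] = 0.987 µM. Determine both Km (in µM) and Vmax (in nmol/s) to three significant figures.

In reciprocal form, 1/v = (Km/Vmax)·(1/[S]) + 1/Vmax. The two points give (1/[S], 1/v) = (21.32, 0.01976) and (1.013, 0.003774).
Slope = (0.01976 − 0.003774)/(21.32 − 1.013) = 0.0007873; intercept = 0.01976 − 0.0007873×21.32 = 0.002976.
Vmax = 1/intercept = 336 nmol/s; Km = slope × Vmax = 0.0007873 × 336 = 0.265 µM.

Km = 0.265 µM; Vmax = 336 nmol/s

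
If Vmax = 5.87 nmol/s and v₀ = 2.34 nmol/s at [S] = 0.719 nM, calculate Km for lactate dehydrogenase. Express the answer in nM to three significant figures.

1.08 nM

v/Vmax = 2.34/5.87 = 0.3986 = [S]/(Km+[S]).
So Km + [S] = [S]/0.3986 = 1.804 nM, giving Km = 1.804 − 0.719 = 1.08 nM.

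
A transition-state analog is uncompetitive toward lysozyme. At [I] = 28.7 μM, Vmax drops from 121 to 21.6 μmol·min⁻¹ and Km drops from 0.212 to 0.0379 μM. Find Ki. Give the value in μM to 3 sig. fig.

6.24 μM

Uncompetitive: Vmax,app = Vmax/α (and Km,app = Km/α) with α = 1 + [I]/Ki.
α = Vmax/Vmax,app = 121/21.6 = 5.602.
Ki = [I]/(α − 1) = 28.7/4.602 = 6.24 μM.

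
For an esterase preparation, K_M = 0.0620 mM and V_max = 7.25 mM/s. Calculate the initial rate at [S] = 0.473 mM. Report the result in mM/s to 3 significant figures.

6.41 mM/s

[S]/(Km+[S]) = 0.473/0.5350 = 0.8841, the fractional saturation.
v = 0.8841 × Vmax = 0.8841 × 7.25 = 6.41 mM/s.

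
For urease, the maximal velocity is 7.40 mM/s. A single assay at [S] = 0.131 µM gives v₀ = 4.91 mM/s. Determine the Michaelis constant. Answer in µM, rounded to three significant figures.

v/Vmax = 4.91/7.40 = 0.6635 = [S]/(Km+[S]).
So Km + [S] = [S]/0.6635 = 0.1974 µM, giving Km = 0.1974 − 0.131 = 0.0664 µM.

0.0664 µM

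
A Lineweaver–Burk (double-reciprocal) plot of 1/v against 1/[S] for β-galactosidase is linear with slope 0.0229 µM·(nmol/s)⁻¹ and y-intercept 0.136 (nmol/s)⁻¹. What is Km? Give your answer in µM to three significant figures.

0.168 µM

y-intercept = 1/Vmax ⇒ Vmax = 7.35 nmol/s; slope = Km/Vmax ⇒ Km = slope × Vmax.
Km = 0.0229 × 7.35 = 0.168 µM.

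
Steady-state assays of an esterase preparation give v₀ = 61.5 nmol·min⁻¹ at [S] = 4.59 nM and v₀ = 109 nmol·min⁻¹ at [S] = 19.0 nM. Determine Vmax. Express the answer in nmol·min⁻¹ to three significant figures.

145 nmol·min⁻¹

In reciprocal form, 1/v = (Km/Vmax)·(1/[S]) + 1/Vmax. The two points give (1/[S], 1/v) = (0.2179, 0.01626) and (0.05263, 0.009174).
Slope = (0.01626 − 0.009174)/(0.2179 − 0.05263) = 0.04288; intercept = 0.01626 − 0.04288×0.2179 = 0.006917.
Vmax = 1/intercept = 145 nmol·min⁻¹; Km = slope × Vmax = 0.04288 × 145 = 6.20 nM.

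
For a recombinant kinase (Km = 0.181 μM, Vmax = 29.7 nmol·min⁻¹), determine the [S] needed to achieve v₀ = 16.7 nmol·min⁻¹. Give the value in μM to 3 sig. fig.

0.233 μM

The required fractional saturation is v/Vmax = 16.7/29.7 = 0.5623.
Then [S]/(Km+[S]) = 0.5623 ⇒ [S] = 0.181 × 0.5623/(1 − 0.5623) = 0.233 μM.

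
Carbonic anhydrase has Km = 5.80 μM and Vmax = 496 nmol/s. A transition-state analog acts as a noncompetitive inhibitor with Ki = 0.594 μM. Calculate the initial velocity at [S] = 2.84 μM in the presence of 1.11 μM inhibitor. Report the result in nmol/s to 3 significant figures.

α = 1 + [I]/Ki = 1 + 1.11/0.594 = 2.869.
For a noncompetitive inhibitor, Vmax is reduced to Vmax/α while Km is unchanged: Km,app = 5.80 μM, Vmax,app = 173 nmol/s.
v = Vmax,app·[S]/(Km,app + [S]) = 173 × 2.84/(5.80 + 2.84) = 56.8 nmol/s.

56.8 nmol/s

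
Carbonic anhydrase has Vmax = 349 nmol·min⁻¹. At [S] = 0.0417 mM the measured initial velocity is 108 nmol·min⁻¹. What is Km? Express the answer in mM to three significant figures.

v/Vmax = 108/349 = 0.3095 = [S]/(Km+[S]).
So Km + [S] = [S]/0.3095 = 0.1348 mM, giving Km = 0.1348 − 0.0417 = 0.0931 mM.

0.0931 mM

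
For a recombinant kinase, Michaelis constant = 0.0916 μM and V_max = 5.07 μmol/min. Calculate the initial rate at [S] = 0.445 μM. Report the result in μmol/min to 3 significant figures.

4.20 μmol/min

[S]/(Km+[S]) = 0.445/0.5366 = 0.8293, the fractional saturation.
v = 0.8293 × Vmax = 0.8293 × 5.07 = 4.20 μmol/min.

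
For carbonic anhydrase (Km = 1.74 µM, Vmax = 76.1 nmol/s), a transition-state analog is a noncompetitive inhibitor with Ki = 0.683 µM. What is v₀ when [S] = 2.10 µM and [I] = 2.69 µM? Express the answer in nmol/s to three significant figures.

8.43 nmol/s

α = 1 + [I]/Ki = 1 + 2.69/0.683 = 4.939.
For a noncompetitive inhibitor, Vmax is reduced to Vmax/α while Km is unchanged: Km,app = 1.74 µM, Vmax,app = 15.4 nmol/s.
v = Vmax,app·[S]/(Km,app + [S]) = 15.4 × 2.10/(1.74 + 2.10) = 8.43 nmol/s.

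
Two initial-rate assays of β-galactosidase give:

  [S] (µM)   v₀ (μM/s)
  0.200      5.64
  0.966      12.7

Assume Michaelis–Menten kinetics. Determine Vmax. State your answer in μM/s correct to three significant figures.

18.9 μM/s

In reciprocal form, 1/v = (Km/Vmax)·(1/[S]) + 1/Vmax. The two points give (1/[S], 1/v) = (5.000, 0.1773) and (1.035, 0.07874).
Slope = (0.1773 − 0.07874)/(5.000 − 1.035) = 0.02486; intercept = 0.1773 − 0.02486×5.000 = 0.05301.
Vmax = 1/intercept = 18.9 μM/s; Km = slope × Vmax = 0.02486 × 18.9 = 0.469 µM.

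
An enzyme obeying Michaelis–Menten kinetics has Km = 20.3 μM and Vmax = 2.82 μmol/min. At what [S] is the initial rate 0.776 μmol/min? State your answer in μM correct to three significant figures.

7.71 μM

The required fractional saturation is v/Vmax = 0.776/2.82 = 0.2752.
Then [S]/(Km+[S]) = 0.2752 ⇒ [S] = 20.3 × 0.2752/(1 − 0.2752) = 7.71 μM.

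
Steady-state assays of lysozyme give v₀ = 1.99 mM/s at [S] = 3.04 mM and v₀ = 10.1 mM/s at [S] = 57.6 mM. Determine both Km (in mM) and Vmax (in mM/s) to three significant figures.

From v = Vmax[S]/(Km+[S]), each point gives Vmax = v(Km+[S])/[S].
Equating: 1.99(Km+3.04)/3.04 = 10.1(Km+57.6)/57.6.
0.6546·Km + 1.99 = 0.1753·Km + 10.1, so (0.6546 − 0.1753)·Km = 10.1 − 1.99.
Km = 8.110/0.4793 = 16.9 mM; then Vmax = 1.99(16.9+3.04)/3.04 = 13.1 mM/s.

Km = 16.9 mM; Vmax = 13.1 mM/s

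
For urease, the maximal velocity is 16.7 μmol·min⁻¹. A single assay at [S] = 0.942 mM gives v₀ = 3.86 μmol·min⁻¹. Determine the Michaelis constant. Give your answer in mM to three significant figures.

3.13 mM

From v = Vmax[S]/(Km+[S]), Km = [S](Vmax − v)/v.
Km = 0.942 × (16.7 − 3.86) / 3.86 = 12.10/3.86 = 3.13 mM.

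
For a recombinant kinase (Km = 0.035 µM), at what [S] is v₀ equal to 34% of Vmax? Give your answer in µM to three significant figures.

v/Vmax = [S]/(Km+[S]) = 0.34, so [S] = Km·0.34/(1 − 0.34) = 0.035 × 0.5152.
[S] = 0.0180 µM.

0.0180 µM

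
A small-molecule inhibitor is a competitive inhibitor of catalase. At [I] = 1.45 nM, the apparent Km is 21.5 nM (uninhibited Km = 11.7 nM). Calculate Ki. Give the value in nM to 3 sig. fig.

Competitive: Km,app = α·Km with α = 1 + [I]/Ki.
α = Km,app/Km = 21.5/11.7 = 1.838.
Ki = [I]/(α − 1) = 1.45/0.8376 = 1.73 nM.

1.73 nM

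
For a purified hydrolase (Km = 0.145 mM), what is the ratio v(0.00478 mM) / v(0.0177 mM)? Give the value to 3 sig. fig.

The fractional saturations are [S]/(Km+[S]) = 0.0177/0.1627 = 0.1088 and 0.00478/0.1498 = 0.03191.
v₂/v₁ is just their ratio: 0.03191/0.1088 = 0.293.

0.293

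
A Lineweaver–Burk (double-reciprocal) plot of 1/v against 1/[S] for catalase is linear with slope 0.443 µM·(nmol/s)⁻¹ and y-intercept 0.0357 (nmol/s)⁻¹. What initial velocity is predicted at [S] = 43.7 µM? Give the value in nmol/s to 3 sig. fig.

The y-intercept is 1/Vmax, so Vmax = 1/0.0357 = 28.0 nmol/s.
The slope is Km/Vmax, so Km = 0.443 × 28.0 = 12.4 µM.
Then v = 28.0 × 43.7/(12.4 + 43.7) = 21.8 nmol/s.

21.8 nmol/s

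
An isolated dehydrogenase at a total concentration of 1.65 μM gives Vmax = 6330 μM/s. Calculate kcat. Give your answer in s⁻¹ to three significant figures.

kcat = Vmax/[E]total = 6330 μM/s / 1.65 μM = 3840 s⁻¹.

3840 s⁻¹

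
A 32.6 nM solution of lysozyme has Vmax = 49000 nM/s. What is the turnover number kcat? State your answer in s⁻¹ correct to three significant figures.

1500 s⁻¹

kcat = Vmax/[E]total = 49000 nM/s / 32.6 nM = 1500 s⁻¹.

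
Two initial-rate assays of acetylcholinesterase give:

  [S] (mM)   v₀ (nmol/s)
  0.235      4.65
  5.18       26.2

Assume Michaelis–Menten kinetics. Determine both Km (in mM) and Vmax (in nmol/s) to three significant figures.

Km = 1.46 mM; Vmax = 33.6 nmol/s

In reciprocal form, 1/v = (Km/Vmax)·(1/[S]) + 1/Vmax. The two points give (1/[S], 1/v) = (4.255, 0.2151) and (0.1931, 0.03817).
Slope = (0.2151 − 0.03817)/(4.255 − 0.1931) = 0.04354; intercept = 0.2151 − 0.04354×4.255 = 0.02976.
Vmax = 1/intercept = 33.6 nmol/s; Km = slope × Vmax = 0.04354 × 33.6 = 1.46 mM.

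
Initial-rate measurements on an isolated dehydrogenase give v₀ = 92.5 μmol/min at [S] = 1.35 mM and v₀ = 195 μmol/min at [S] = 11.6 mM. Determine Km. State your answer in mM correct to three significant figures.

From v = Vmax[S]/(Km+[S]), each point gives Vmax = v(Km+[S])/[S].
Equating: 92.5(Km+1.35)/1.35 = 195(Km+11.6)/11.6.
68.52·Km + 92.5 = 16.81·Km + 195, so (68.52 − 16.81)·Km = 195 − 92.5.
Km = 102.5/51.71 = 1.98 mM; then Vmax = 92.5(1.98+1.35)/1.35 = 228 μmol/min.

1.98 mM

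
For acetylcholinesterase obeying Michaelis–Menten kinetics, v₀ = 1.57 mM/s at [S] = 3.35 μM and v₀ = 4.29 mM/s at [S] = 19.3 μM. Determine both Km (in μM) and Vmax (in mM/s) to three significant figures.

From v = Vmax[S]/(Km+[S]), each point gives Vmax = v(Km+[S])/[S].
Equating: 1.57(Km+3.35)/3.35 = 4.29(Km+19.3)/19.3.
0.4687·Km + 1.57 = 0.2223·Km + 4.29, so (0.4687 − 0.2223)·Km = 4.29 − 1.57.
Km = 2.720/0.2464 = 11.0 μM; then Vmax = 1.57(11.0+3.35)/3.35 = 6.74 mM/s.

Km = 11.0 μM; Vmax = 6.74 mM/s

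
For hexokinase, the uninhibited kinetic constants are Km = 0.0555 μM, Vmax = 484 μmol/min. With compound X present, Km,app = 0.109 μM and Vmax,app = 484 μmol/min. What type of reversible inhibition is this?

Km increases (0.0555 → 0.109 μM) while Vmax is unchanged — the hallmark of competitive inhibition.

competitive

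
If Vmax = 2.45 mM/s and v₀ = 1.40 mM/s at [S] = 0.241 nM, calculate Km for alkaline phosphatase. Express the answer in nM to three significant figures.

v/Vmax = 1.40/2.45 = 0.5714 = [S]/(Km+[S]).
So Km + [S] = [S]/0.5714 = 0.4218 nM, giving Km = 0.4218 − 0.241 = 0.181 nM.

0.181 nM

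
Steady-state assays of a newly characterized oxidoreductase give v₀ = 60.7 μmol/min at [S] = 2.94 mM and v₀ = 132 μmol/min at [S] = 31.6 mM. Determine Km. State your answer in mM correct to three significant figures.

From v = Vmax[S]/(Km+[S]), each point gives Vmax = v(Km+[S])/[S].
Equating: 60.7(Km+2.94)/2.94 = 132(Km+31.6)/31.6.
20.65·Km + 60.7 = 4.177·Km + 132, so (20.65 − 4.177)·Km = 132 − 60.7.
Km = 71.30/16.47 = 4.33 mM; then Vmax = 60.7(4.33+2.94)/2.94 = 150 μmol/min.

4.33 mM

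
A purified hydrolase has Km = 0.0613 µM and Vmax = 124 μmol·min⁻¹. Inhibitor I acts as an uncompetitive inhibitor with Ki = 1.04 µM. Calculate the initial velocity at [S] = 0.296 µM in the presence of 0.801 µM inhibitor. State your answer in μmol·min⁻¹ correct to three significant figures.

62.7 μmol·min⁻¹

α = 1 + [I]/Ki = 1 + 0.801/1.04 = 1.770.
For an uncompetitive inhibitor, both parameters are divided by α, giving Vmax/α and Km/α: Km,app = 0.0346 µM, Vmax,app = 70.0 μmol·min⁻¹.
v = Vmax,app·[S]/(Km,app + [S]) = 70.0 × 0.296/(0.0346 + 0.296) = 62.7 μmol·min⁻¹.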